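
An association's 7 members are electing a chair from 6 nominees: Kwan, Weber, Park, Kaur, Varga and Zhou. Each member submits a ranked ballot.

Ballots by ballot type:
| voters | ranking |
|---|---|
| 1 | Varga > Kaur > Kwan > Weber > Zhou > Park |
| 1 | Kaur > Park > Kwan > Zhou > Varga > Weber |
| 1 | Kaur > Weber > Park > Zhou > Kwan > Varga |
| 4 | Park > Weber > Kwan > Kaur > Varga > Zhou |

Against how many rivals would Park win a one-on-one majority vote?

Park against each rival (7 voters):
Park vs Kwan: Park preferred on 1+1+4 = 6 ballots; Park wins 6–1.
Park vs Weber: Park wins 5–2.
Park vs Kaur: Park, 4–3.
Park vs Varga: Park wins 6–1.
Park–Zhou: Park 6–1.
Park beats Kwan, Weber, Kaur, Varga, Zhou — 5 pairwise wins.

5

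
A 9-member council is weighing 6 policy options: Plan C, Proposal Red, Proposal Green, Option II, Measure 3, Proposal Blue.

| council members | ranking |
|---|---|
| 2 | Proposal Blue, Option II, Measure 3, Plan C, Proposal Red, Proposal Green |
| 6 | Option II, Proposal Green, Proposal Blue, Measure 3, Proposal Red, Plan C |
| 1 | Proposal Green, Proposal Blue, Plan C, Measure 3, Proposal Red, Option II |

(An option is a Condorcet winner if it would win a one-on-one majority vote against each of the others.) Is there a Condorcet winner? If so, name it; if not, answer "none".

Option II

Pairwise majorities:
Plan C vs Proposal Red: 3 to 6, Proposal Red.
Plan C vs Proposal Green: 2 to 7, Proposal Green.
Plan C vs Option II: 1 for Plan C, 8 for Option II — Option II by 8–1.
Plan C vs Measure 3: 1 to 8, Measure 3.
Plan C vs Proposal Blue: 0 for Plan C, 9 for Proposal Blue — Proposal Blue by 9–0.
Proposal Red vs Proposal Green: 2 to 7, Proposal Green.
Proposal Red vs Option II: 1 for Proposal Red, 8 for Option II — Option II by 8–1.
Proposal Red vs Measure 3: 0 to 9, Measure 3.
Proposal Red vs Proposal Blue: 0 for Proposal Red, 9 for Proposal Blue — Proposal Blue by 9–0.
Proposal Green vs Option II: 1 for Proposal Green, 8 for Option II — Option II by 8–1.
Proposal Green vs Measure 3: Proposal Green is ranked higher on 6+1 = 7 ballots, Measure 3 on 2. Proposal Green wins 7–2.
Proposal Green vs Proposal Blue: 7 to 2, Proposal Green.
Option II vs Measure 3: Option II preferred on 2+6 = 8 ballots; Option II wins 8–1.
Option II vs Proposal Blue: 6 for Option II, 3 for Proposal Blue — Option II by 6–3.
Measure 3 vs Proposal Blue: Measure 3 is ranked higher on 0 ballots, Proposal Blue on 9. Proposal Blue wins 9–0.
Option II beats each of Plan C, Proposal Red, Proposal Green, Measure 3, Proposal Blue — Option II is the Condorcet winner.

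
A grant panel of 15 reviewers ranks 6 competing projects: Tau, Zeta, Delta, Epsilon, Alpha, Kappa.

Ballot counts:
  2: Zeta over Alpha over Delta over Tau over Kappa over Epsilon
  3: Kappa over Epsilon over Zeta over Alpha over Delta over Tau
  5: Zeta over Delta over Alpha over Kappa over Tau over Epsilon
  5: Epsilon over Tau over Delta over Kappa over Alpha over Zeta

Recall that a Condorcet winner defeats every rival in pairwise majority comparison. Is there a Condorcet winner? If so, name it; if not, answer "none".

Check each pair by majority over 15 ballots:
Tau vs Zeta: 5 for Tau, 10 for Zeta — Zeta by 10–5.
Tau vs Delta: Delta, 10–5.
Tau vs Epsilon: 2+5 = 7 for Tau, 8 for Epsilon — Epsilon by 8–7.
Tau vs Alpha: Alpha wins 10–5.
Tau vs Kappa: Tau preferred on 2+5 = 7 ballots; Kappa wins 8–7.
Zeta vs Delta: Zeta wins 10–5.
Zeta–Epsilon: Epsilon 8–7.
Zeta vs Alpha: Zeta wins 10–5.
Zeta vs Kappa: 7 to 8, Kappa.
Delta vs Epsilon: Epsilon, 8–7.
Delta vs Alpha: Delta preferred on 5+5 = 10 ballots; Delta wins 10–5.
Delta–Kappa: Delta 12–3.
Epsilon–Alpha: Epsilon 8–7.
Epsilon vs Kappa: Kappa, 10–5.
Alpha vs Kappa: 2+5 = 7 for Alpha, 8 for Kappa — Kappa by 8–7.
No project is unbeaten: Tau loses to Zeta; Zeta loses to Epsilon; Delta loses to Zeta; Epsilon loses to Kappa; Alpha loses to Zeta; Kappa loses to Delta. In particular Zeta → Delta → Kappa → Zeta is a majority cycle — no Condorcet winner exists.

none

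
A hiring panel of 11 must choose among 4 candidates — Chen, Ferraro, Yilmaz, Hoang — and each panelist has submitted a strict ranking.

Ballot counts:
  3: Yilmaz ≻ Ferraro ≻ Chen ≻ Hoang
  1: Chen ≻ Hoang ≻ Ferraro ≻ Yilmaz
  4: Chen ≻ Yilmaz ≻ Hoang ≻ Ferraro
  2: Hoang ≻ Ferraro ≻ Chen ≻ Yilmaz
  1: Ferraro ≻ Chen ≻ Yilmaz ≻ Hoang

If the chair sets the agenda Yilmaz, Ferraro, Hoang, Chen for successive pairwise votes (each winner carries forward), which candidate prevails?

Round 1: Yilmaz vs Ferraro — 7–4, Yilmaz advances.
Round 2: Yilmaz vs Hoang — 8–3, Yilmaz advances.
Round 3: Yilmaz vs Chen — 3–8, Chen advances.
The agenda winner is Chen.

Chen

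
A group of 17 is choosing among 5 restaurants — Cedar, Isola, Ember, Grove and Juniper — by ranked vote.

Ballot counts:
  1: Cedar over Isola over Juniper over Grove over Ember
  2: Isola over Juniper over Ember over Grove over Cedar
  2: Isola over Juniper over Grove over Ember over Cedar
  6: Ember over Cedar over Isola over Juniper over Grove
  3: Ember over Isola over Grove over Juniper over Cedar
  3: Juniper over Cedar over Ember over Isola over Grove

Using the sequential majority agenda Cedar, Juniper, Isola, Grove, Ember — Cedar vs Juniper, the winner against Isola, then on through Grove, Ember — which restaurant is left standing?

Ember

Round 1: Cedar vs Juniper — 7–10, Juniper advances.
Round 2: Juniper vs Isola — 3–14, Isola advances.
Round 3: Isola vs Grove — 17–0, Isola advances.
Round 4: Isola vs Ember — 5–12, Ember advances.
Ember survives the agenda.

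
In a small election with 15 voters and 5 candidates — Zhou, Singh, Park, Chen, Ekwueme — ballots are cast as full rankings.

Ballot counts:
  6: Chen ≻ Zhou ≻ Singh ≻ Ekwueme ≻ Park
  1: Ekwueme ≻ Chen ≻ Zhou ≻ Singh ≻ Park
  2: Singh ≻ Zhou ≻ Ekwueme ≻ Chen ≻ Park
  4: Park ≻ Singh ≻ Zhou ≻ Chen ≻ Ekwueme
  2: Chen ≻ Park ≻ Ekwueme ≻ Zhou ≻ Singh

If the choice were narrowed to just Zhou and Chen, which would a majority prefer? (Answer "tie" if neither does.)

Ballots ranking Zhou above Chen: 2 + 4 = 6.
Ballots ranking Chen above Zhou: 15 − 6 = 9.
Chen wins the head-to-head 9–6.

Chen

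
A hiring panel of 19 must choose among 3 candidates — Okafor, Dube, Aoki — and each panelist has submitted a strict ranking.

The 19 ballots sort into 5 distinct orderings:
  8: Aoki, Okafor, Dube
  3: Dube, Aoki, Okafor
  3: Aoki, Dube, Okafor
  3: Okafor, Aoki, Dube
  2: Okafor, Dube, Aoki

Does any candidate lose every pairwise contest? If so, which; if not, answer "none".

Dube

Pairwise majorities:
Okafor vs Dube: 13 to 6, Okafor.
Okafor vs Aoki: Aoki wins 14–5.
Dube vs Aoki: Aoki wins 14–5.
Dube loses to every other candidate — it is the Condorcet loser.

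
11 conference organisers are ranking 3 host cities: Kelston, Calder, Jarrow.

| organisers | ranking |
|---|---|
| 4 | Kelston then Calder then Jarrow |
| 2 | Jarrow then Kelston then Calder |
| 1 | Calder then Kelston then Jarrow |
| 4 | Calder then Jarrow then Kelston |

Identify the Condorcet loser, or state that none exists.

none

Pairwise majorities:
Kelston vs Calder: 6 to 5, Kelston.
Kelston vs Jarrow: 4+1 = 5 for Kelston, 6 for Jarrow — Jarrow by 6–5.
Calder vs Jarrow: 4+1+4 = 9 for Calder, 2 for Jarrow — Calder by 9–2.
No city is winless: Kelston beats Calder; Calder beats Jarrow; Jarrow beats Kelston. There is no Condorcet loser.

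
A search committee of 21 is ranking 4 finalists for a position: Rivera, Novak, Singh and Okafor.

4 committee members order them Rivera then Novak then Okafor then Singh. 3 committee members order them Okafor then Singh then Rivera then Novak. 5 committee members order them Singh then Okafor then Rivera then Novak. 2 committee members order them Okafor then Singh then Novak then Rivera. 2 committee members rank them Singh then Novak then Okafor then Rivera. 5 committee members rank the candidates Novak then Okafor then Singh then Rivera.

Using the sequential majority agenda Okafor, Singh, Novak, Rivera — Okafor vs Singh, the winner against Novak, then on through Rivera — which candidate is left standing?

Rivera

Round 1: Okafor vs Singh — 14–7, Okafor advances.
Round 2: Okafor vs Novak — 10–11, Novak advances.
Round 3: Novak vs Rivera — 9–12, Rivera advances.
Rivera survives the agenda.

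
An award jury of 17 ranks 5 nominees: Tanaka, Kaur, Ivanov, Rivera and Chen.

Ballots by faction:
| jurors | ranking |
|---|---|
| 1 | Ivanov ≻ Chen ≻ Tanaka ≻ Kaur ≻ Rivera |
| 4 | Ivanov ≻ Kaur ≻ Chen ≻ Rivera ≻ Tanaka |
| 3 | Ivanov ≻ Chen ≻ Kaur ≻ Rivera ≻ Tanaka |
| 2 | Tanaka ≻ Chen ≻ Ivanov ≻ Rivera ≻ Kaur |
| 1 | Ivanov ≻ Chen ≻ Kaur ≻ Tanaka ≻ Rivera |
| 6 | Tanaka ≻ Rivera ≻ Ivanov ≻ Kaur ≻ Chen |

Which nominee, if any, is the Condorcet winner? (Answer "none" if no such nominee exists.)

Ivanov

Check each pair by majority over 17 ballots:
Tanaka vs Kaur: 1+2+6 = 9 for Tanaka, 8 for Kaur — Tanaka by 9–8.
Tanaka–Ivanov: Ivanov 9–8.
Tanaka vs Rivera: Tanaka is ranked higher on 1+2+1+6 = 10 ballots, Rivera on 7. Tanaka wins 10–7.
Tanaka vs Chen: 2+6 = 8 for Tanaka, 9 for Chen — Chen by 9–8.
Kaur–Ivanov: Ivanov 17–0.
Kaur vs Rivera: Kaur, 9–8.
Kaur–Chen: Kaur 10–7.
Ivanov vs Rivera: 1+4+3+2+1 = 11 for Ivanov, 6 for Rivera — Ivanov by 11–6.
Ivanov vs Chen: 15 to 2, Ivanov.
Rivera vs Chen: Rivera is ranked higher on 6 ballots, Chen on 11. Chen wins 11–6.
Ivanov wins every pairwise contest, so Ivanov is the Condorcet winner.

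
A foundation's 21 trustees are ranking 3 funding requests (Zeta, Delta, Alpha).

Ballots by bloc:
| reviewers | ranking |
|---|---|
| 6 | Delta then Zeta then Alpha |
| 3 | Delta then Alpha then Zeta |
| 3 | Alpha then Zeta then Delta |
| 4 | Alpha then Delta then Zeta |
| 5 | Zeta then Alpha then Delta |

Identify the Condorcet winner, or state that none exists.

none

Check each pair by majority over 21 ballots:
Zeta vs Delta: Delta wins 13–8.
Zeta–Alpha: Zeta 11–10.
Delta vs Alpha: Alpha wins 12–9.
Every project loses at least once (Zeta loses to Delta; Delta loses to Alpha; Alpha loses to Zeta). The majority relation contains the cycle Zeta > Alpha > Delta > Zeta, so there is no Condorcet winner.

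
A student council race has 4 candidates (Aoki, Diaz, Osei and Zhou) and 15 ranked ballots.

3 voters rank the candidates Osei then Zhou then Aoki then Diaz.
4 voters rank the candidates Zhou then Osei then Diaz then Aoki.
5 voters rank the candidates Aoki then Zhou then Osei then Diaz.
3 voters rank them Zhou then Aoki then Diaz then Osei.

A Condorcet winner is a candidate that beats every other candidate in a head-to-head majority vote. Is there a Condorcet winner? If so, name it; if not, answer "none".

Zhou

Check each pair by majority over 15 ballots:
Aoki vs Diaz: 3+5+3 = 11 for Aoki, 4 for Diaz — Aoki by 11–4.
Aoki–Osei: Aoki 8–7.
Aoki vs Zhou: Zhou wins 10–5.
Diaz vs Osei: Diaz is ranked higher on 3 ballots, Osei on 12. Osei wins 12–3.
Diaz vs Zhou: Diaz preferred on 0 ballots; Zhou wins 15–0.
Osei vs Zhou: 3 to 12, Zhou.
Zhou beats each of Aoki, Diaz, Osei — Zhou is the Condorcet winner.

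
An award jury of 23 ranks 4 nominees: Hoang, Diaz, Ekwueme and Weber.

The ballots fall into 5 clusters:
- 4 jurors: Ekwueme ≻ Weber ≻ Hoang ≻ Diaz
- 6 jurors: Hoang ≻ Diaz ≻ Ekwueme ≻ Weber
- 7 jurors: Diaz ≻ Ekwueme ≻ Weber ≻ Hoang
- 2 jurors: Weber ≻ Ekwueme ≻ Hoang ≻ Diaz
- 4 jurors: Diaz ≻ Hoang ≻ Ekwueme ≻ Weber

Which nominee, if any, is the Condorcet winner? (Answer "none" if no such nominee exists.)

Pairwise majorities:
Hoang vs Diaz: Hoang wins 12–11.
Hoang–Ekwueme: Ekwueme 13–10.
Hoang vs Weber: Weber, 13–10.
Diaz–Ekwueme: Diaz 17–6.
Diaz–Weber: Diaz 17–6.
Ekwueme vs Weber: Ekwueme, 21–2.
Each nominee drops at least one matchup (Hoang loses to Ekwueme; Diaz loses to Hoang; Ekwueme loses to Diaz; Weber loses to Diaz); the cycle Hoang beats Diaz beats Ekwueme beats Hoang rules out a Condorcet winner.

none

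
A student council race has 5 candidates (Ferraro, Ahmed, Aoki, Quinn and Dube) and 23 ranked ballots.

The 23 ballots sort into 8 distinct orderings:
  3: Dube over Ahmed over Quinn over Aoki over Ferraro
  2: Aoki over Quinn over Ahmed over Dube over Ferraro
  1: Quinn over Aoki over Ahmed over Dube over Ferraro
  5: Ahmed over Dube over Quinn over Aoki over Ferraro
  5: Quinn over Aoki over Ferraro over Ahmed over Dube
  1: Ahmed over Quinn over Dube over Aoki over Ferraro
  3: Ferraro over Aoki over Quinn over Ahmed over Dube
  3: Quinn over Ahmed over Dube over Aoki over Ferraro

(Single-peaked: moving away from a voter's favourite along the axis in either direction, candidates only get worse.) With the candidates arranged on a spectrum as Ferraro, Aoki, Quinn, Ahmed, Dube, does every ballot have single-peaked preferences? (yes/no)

yes

Axis positions: Ferraro=1, Aoki=2, Quinn=3, Ahmed=4, Dube=5.
Type 1 (peak Dube at position 5): ranking walks positions 5-4-3-2-1, expanding outward from the peak — single-peaked.
Type 2 (peak Aoki at position 2): ranking walks positions 2-3-4-5-1, expanding outward from the peak — single-peaked.
Type 3 (peak Quinn at position 3): ranking walks positions 3-2-4-5-1, expanding outward from the peak — single-peaked.
Type 4 (peak Ahmed at position 4): ranking walks positions 4-5-3-2-1, expanding outward from the peak — single-peaked.
Type 5 (peak Quinn at position 3): ranking walks positions 3-2-1-4-5, expanding outward from the peak — single-peaked.
Type 6 (peak Ahmed at position 4): ranking walks positions 4-3-5-2-1, expanding outward from the peak — single-peaked.
Type 7 (peak Ferraro at position 1): ranking walks positions 1-2-3-4-5, expanding outward from the peak — single-peaked.
Type 8 (peak Quinn at position 3): ranking walks positions 3-4-5-2-1, expanding outward from the peak — single-peaked.
Every ranking is single-peaked on this axis.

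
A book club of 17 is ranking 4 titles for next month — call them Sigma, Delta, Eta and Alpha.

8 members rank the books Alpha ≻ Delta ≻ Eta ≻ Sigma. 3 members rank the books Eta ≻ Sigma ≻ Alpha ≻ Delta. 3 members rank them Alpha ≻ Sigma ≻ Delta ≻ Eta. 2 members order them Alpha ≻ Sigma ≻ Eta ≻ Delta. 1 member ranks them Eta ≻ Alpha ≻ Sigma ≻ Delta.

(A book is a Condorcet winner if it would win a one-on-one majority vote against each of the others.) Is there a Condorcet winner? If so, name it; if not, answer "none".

Alpha

Head-to-head results (17 members):
Sigma vs Delta: 9 to 8, Sigma.
Sigma vs Eta: 5 to 12, Eta.
Sigma vs Alpha: Sigma preferred on 3 ballots; Alpha wins 14–3.
Delta vs Eta: Delta preferred on 8+3 = 11 ballots; Delta wins 11–6.
Delta vs Alpha: 0 for Delta, 17 for Alpha — Alpha by 17–0.
Eta vs Alpha: 3+1 = 4 for Eta, 13 for Alpha — Alpha by 13–4.
Alpha beats each of Sigma, Delta, Eta — Alpha is the Condorcet winner.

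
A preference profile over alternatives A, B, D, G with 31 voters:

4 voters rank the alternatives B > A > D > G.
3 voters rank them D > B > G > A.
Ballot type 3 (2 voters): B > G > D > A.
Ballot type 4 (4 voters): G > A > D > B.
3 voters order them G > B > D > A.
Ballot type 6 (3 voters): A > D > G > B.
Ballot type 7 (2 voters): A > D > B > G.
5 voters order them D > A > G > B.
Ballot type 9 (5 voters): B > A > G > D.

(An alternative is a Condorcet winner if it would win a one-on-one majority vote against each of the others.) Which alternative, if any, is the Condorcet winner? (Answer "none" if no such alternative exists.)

Check each pair by majority over 31 ballots:
A vs B: B wins 17–14.
A vs D: A preferred on 4+4+3+2+5 = 18 ballots; A wins 18–13.
A vs G: A, 19–12.
B vs D: B is ranked higher on 4+2+3+5 = 14 ballots, D on 17. D wins 17–14.
B–G: B 16–15.
D vs G: D, 17–14.
Every alternative loses at least once (A loses to B; B loses to D; D loses to A; G loses to A). The majority relation contains the cycle A → D → B → A, so there is no Condorcet winner.

none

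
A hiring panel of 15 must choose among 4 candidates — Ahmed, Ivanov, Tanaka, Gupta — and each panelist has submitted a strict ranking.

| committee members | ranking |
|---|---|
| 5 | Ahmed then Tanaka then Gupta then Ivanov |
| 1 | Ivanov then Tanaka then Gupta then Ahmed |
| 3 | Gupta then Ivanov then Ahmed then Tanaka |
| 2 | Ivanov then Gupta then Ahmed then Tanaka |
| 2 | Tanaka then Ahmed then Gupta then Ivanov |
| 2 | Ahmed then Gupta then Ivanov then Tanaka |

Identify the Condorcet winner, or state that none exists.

Check each pair by majority over 15 ballots:
Ahmed vs Ivanov: Ahmed is ranked higher on 5+2+2 = 9 ballots, Ivanov on 6. Ahmed wins 9–6.
Ahmed vs Tanaka: 5+3+2+2 = 12 for Ahmed, 3 for Tanaka — Ahmed by 12–3.
Ahmed vs Gupta: 9 to 6, Ahmed.
Ivanov vs Tanaka: 1+3+2+2 = 8 for Ivanov, 7 for Tanaka — Ivanov by 8–7.
Ivanov vs Gupta: Ivanov is ranked higher on 1+2 = 3 ballots, Gupta on 12. Gupta wins 12–3.
Tanaka vs Gupta: 8 to 7, Tanaka.
Only Ahmed has no losses; Ahmed is the Condorcet winner.

Ahmed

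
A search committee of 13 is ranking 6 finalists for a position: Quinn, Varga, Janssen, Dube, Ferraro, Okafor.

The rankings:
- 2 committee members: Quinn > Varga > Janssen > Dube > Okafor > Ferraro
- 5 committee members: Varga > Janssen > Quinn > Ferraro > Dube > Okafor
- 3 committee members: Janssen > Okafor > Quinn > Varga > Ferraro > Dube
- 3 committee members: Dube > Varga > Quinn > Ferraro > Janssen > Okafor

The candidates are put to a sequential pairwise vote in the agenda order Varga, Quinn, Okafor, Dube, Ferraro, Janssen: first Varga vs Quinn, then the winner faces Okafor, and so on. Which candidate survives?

Varga

Round 1: Varga vs Quinn — 8–5, Varga advances.
Round 2: Varga vs Okafor — 10–3, Varga advances.
Round 3: Varga vs Dube — 10–3, Varga advances.
Round 4: Varga vs Ferraro — 13–0, Varga advances.
Round 5: Varga vs Janssen — 10–3, Varga advances.
The agenda winner is Varga.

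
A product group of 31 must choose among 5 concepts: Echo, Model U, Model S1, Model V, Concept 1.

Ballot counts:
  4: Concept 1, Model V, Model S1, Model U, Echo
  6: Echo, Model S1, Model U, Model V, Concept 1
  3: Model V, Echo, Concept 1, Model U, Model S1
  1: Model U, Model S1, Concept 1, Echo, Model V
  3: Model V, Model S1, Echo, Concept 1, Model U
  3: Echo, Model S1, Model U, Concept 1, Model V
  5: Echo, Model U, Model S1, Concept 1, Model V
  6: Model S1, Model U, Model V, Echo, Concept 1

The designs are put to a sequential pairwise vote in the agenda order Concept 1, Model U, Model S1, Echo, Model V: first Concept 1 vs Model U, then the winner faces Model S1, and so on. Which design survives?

Round 1: Concept 1 vs Model U — 10–21, Model U advances.
Round 2: Model U vs Model S1 — 9–22, Model S1 advances.
Round 3: Model S1 vs Echo — 14–17, Echo advances.
Round 4: Echo vs Model V — 15–16, Model V advances.
The agenda winner is Model V.

Model V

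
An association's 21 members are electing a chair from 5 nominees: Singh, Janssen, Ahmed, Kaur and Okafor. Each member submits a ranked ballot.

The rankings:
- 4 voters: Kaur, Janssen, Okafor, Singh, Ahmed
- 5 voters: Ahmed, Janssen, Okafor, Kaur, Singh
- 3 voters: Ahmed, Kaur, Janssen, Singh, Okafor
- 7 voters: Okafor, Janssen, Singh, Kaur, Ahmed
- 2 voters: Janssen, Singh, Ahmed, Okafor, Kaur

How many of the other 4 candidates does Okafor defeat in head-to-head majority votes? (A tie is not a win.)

3

Okafor against each rival (21 voters):
Okafor vs Singh: Okafor, 16–5.
Okafor vs Janssen: Okafor is ranked higher on 7 ballots, Janssen on 14. Janssen wins 14–7.
Okafor vs Ahmed: Okafor, 11–10.
Okafor vs Kaur: Okafor wins 14–7.
Okafor beats Singh, Ahmed, Kaur; loses to Janssen — 3 pairwise wins.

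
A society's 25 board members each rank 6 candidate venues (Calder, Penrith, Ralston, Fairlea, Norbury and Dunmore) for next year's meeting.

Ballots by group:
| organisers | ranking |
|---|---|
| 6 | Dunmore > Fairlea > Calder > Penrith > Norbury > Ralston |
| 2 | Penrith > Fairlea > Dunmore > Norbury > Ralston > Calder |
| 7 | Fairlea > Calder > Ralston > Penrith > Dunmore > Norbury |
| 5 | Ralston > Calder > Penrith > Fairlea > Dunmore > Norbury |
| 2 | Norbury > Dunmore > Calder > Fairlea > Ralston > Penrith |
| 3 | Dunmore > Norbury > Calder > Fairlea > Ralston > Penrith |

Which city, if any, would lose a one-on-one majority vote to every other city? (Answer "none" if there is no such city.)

Pairwise majorities:
Calder vs Penrith: Calder is ranked higher on 6+7+5+2+3 = 23 ballots, Penrith on 2. Calder wins 23–2.
Calder vs Ralston: Calder, 18–7.
Calder vs Fairlea: 10 to 15, Fairlea.
Calder vs Norbury: 18 to 7, Calder.
Calder vs Dunmore: Dunmore, 13–12.
Penrith–Ralston: Ralston 17–8.
Penrith vs Fairlea: Fairlea wins 18–7.
Penrith vs Norbury: Penrith wins 20–5.
Penrith vs Dunmore: Penrith wins 14–11.
Ralston vs Fairlea: 5 to 20, Fairlea.
Ralston vs Norbury: Norbury wins 13–12.
Ralston–Dunmore: Dunmore 13–12.
Fairlea vs Norbury: 6+2+7+5 = 20 for Fairlea, 5 for Norbury — Fairlea by 20–5.
Fairlea vs Dunmore: Fairlea, 14–11.
Norbury vs Dunmore: Norbury is ranked higher on 2 ballots, Dunmore on 23. Dunmore wins 23–2.
No city is winless: Calder beats Penrith; Penrith beats Norbury; Ralston beats Penrith; Fairlea beats Calder; Norbury beats Ralston; Dunmore beats Calder. There is no Condorcet loser.

none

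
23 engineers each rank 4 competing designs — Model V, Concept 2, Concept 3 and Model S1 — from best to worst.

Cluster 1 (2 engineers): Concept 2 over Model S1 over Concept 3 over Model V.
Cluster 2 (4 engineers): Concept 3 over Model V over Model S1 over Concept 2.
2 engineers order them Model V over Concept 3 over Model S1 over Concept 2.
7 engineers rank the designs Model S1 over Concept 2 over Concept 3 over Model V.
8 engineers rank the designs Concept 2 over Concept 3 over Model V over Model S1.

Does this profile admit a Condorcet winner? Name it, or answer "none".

none

Pairwise majorities:
Model V vs Concept 2: Model V preferred on 4+2 = 6 ballots; Concept 2 wins 17–6.
Model V vs Concept 3: 2 for Model V, 21 for Concept 3 — Concept 3 by 21–2.
Model V vs Model S1: Model V is ranked higher on 4+2+8 = 14 ballots, Model S1 on 9. Model V wins 14–9.
Concept 2 vs Concept 3: 2+7+8 = 17 for Concept 2, 6 for Concept 3 — Concept 2 by 17–6.
Concept 2 vs Model S1: 10 to 13, Model S1.
Concept 3 vs Model S1: 14 to 9, Concept 3.
Every design loses at least once (Model V loses to Concept 2; Concept 2 loses to Model S1; Concept 3 loses to Concept 2; Model S1 loses to Model V). The majority relation contains the cycle Model V > Model S1 > Concept 2 > Model V, so there is no Condorcet winner.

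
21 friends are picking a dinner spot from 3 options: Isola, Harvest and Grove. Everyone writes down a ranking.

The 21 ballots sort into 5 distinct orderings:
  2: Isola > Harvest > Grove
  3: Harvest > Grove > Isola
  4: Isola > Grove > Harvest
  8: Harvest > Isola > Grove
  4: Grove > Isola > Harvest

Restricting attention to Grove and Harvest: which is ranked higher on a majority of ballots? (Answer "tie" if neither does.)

Harvest

Ballots ranking Grove above Harvest: 4 + 4 = 8.
Ballots ranking Harvest above Grove: 21 − 8 = 13.
Harvest wins the head-to-head 13–8.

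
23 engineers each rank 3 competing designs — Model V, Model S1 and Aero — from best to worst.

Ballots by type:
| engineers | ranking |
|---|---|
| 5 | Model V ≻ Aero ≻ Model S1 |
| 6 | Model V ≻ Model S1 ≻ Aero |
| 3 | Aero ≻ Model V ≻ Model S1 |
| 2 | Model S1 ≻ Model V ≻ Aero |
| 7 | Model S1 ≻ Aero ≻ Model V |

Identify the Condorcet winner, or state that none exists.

Pairwise majorities:
Model V vs Model S1: 5+6+3 = 14 for Model V, 9 for Model S1 — Model V by 14–9.
Model V vs Aero: Model V wins 13–10.
Model S1 vs Aero: 6+2+7 = 15 for Model S1, 8 for Aero — Model S1 by 15–8.
Only Model V has no losses; Model V is the Condorcet winner.

Model V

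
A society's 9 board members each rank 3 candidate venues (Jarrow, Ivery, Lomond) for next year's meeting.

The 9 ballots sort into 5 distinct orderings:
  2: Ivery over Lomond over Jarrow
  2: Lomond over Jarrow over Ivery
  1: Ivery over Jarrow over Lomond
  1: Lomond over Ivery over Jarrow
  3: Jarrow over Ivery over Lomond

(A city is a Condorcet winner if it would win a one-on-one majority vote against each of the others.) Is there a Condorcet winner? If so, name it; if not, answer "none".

none

Pairwise majorities:
Jarrow vs Ivery: Jarrow, 5–4.
Jarrow vs Lomond: Lomond, 5–4.
Ivery vs Lomond: Ivery wins 6–3.
No city is unbeaten: Jarrow loses to Lomond; Ivery loses to Jarrow; Lomond loses to Ivery. In particular Jarrow beats Ivery beats Lomond beats Jarrow is a majority cycle — no Condorcet winner exists.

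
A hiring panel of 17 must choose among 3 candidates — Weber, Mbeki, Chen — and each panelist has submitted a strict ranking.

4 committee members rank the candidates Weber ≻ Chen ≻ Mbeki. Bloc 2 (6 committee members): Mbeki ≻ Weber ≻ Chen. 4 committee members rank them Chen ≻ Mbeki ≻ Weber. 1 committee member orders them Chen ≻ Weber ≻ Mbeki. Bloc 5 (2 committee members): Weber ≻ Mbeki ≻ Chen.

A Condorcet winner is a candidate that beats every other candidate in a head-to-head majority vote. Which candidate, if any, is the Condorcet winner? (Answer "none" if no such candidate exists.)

none

Head-to-head results (17 committee members):
Weber vs Mbeki: Mbeki wins 10–7.
Weber vs Chen: Weber wins 12–5.
Mbeki vs Chen: Chen wins 9–8.
Every candidate loses at least once (Weber loses to Mbeki; Mbeki loses to Chen; Chen loses to Weber). The majority relation contains the cycle Weber → Chen → Mbeki → Weber, so there is no Condorcet winner.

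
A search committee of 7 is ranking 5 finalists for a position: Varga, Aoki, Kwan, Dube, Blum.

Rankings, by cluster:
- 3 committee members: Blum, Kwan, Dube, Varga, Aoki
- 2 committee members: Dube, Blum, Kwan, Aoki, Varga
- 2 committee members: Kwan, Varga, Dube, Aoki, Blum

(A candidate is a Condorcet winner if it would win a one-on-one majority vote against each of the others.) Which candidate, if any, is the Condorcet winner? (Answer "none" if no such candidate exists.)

Head-to-head results (7 committee members):
Varga vs Aoki: Varga, 5–2.
Varga vs Kwan: Kwan wins 7–0.
Varga–Dube: Dube 5–2.
Varga vs Blum: Blum wins 5–2.
Aoki vs Kwan: Kwan, 7–0.
Aoki–Dube: Dube 7–0.
Aoki vs Blum: Blum, 5–2.
Kwan–Dube: Kwan 5–2.
Kwan vs Blum: Blum wins 5–2.
Dube–Blum: Dube 4–3.
No candidate is unbeaten: Varga loses to Kwan; Aoki loses to Varga; Kwan loses to Blum; Dube loses to Kwan; Blum loses to Dube. In particular Kwan → Dube → Blum → Kwan is a majority cycle — no Condorcet winner exists.

none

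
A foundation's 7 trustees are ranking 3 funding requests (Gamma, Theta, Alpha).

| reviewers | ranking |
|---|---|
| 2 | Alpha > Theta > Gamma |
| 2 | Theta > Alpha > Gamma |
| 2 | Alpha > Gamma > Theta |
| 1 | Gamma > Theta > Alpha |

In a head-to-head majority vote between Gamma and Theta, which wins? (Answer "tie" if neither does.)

Theta

Ballots ranking Gamma above Theta: 2 + 1 = 3.
Ballots ranking Theta above Gamma: 7 − 3 = 4.
Theta wins the head-to-head 4–3.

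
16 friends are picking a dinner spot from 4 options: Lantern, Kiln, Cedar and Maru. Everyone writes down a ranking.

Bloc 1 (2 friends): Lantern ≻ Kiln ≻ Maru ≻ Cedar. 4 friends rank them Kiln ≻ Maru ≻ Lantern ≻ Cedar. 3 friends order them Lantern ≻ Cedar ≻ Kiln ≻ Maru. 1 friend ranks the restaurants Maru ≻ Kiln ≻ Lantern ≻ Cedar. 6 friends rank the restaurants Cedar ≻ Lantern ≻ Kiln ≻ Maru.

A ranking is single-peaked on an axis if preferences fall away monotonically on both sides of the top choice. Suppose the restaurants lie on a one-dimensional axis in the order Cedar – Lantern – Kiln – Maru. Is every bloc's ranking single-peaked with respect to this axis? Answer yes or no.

yes

Axis positions: Cedar=1, Lantern=2, Kiln=3, Maru=4.
Bloc 1 (peak Lantern at position 2): ranking walks positions 2-3-4-1, expanding outward from the peak — single-peaked.
Bloc 2 (peak Kiln at position 3): ranking walks positions 3-4-2-1, expanding outward from the peak — single-peaked.
Bloc 3 (peak Lantern at position 2): ranking walks positions 2-1-3-4, expanding outward from the peak — single-peaked.
Bloc 4 (peak Maru at position 4): ranking walks positions 4-3-2-1, expanding outward from the peak — single-peaked.
Bloc 5 (peak Cedar at position 1): ranking walks positions 1-2-3-4, expanding outward from the peak — single-peaked.
Every ranking is single-peaked on this axis.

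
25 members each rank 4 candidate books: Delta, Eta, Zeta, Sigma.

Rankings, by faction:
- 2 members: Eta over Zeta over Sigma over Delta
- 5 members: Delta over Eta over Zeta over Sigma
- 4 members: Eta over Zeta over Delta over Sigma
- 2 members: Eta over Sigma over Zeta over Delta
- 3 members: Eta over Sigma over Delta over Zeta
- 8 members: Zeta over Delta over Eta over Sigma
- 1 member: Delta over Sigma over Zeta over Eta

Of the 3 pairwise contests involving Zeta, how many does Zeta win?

2

Zeta against each rival (25 members):
Zeta vs Delta: 16 to 9, Zeta.
Zeta vs Eta: 9 to 16, Eta.
Zeta vs Sigma: 19 to 6, Zeta.
Zeta beats Delta, Sigma; loses to Eta — 2 pairwise wins.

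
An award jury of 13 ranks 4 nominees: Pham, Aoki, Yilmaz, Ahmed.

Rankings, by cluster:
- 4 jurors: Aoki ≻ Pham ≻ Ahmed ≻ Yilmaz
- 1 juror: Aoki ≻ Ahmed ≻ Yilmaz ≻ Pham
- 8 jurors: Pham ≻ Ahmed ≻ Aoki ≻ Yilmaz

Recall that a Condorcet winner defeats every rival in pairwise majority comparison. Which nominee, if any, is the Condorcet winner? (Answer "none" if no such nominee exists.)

Pairwise majorities:
Pham vs Aoki: Pham wins 8–5.
Pham vs Yilmaz: Pham, 12–1.
Pham vs Ahmed: Pham, 12–1.
Aoki–Yilmaz: Aoki 13–0.
Aoki vs Ahmed: Ahmed, 8–5.
Yilmaz vs Ahmed: Ahmed wins 13–0.
Only Pham has no losses; Pham is the Condorcet winner.

Pham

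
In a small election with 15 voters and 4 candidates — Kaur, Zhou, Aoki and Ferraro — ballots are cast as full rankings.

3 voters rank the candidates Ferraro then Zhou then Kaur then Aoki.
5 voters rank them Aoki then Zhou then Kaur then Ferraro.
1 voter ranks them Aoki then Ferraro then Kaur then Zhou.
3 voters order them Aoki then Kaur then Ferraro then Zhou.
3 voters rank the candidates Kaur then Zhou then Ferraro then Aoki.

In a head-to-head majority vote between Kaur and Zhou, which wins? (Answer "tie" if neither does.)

Ballots ranking Kaur above Zhou: 1 + 3 + 3 = 7.
Ballots ranking Zhou above Kaur: 15 − 7 = 8.
Zhou wins the head-to-head 8–7.

Zhou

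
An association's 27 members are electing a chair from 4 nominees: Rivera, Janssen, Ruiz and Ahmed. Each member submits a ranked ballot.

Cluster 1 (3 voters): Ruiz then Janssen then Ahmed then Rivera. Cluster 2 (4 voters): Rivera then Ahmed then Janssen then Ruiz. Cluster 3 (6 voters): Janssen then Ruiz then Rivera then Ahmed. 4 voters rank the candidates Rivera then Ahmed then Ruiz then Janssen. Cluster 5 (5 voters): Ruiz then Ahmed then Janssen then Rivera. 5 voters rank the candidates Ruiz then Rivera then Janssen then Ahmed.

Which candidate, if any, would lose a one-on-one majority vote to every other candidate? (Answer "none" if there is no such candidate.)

Pairwise majorities:
Rivera vs Janssen: Janssen wins 14–13.
Rivera vs Ruiz: Rivera is ranked higher on 4+4 = 8 ballots, Ruiz on 19. Ruiz wins 19–8.
Rivera vs Ahmed: Rivera wins 19–8.
Janssen vs Ruiz: Janssen preferred on 4+6 = 10 ballots; Ruiz wins 17–10.
Janssen vs Ahmed: 14 to 13, Janssen.
Ruiz vs Ahmed: 19 to 8, Ruiz.
Ahmed is beaten in every head-to-head and is the Condorcet loser.

Ahmed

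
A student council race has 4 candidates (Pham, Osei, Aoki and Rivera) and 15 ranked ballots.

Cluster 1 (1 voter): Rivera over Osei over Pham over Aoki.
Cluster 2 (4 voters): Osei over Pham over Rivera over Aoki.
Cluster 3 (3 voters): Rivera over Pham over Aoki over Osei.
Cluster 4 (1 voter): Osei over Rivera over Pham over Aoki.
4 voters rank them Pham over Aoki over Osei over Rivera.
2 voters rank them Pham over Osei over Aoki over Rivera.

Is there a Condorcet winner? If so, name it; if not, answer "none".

Check each pair by majority over 15 ballots:
Pham–Osei: Pham 9–6.
Pham vs Aoki: Pham wins 15–0.
Pham vs Rivera: Pham wins 10–5.
Osei–Aoki: Osei 8–7.
Osei vs Rivera: Osei wins 11–4.
Aoki vs Rivera: Rivera, 9–6.
Only Pham has no losses; Pham is the Condorcet winner.

Pham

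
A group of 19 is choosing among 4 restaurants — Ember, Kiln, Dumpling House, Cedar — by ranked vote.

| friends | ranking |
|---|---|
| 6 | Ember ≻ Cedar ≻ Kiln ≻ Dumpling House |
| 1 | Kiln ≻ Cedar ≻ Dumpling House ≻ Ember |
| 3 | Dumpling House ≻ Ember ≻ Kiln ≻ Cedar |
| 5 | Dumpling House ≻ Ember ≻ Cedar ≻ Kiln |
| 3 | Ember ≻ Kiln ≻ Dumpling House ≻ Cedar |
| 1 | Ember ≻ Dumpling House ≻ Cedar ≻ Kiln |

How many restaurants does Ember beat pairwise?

Ember against each rival (19 friends):
Ember vs Kiln: Ember wins 18–1.
Ember vs Dumpling House: Ember, 10–9.
Ember–Cedar: Ember 18–1.
Ember beats Kiln, Dumpling House, Cedar — 3 pairwise wins.

3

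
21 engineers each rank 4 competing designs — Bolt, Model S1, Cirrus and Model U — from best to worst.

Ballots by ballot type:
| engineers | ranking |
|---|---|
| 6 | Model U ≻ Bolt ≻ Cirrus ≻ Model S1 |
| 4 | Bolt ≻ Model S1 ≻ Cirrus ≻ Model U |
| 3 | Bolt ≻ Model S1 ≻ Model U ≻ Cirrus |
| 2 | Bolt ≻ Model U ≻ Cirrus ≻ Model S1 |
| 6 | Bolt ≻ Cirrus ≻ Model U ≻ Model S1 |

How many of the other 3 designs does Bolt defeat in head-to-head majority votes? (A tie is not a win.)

3

Bolt against each rival (21 engineers):
Bolt vs Model S1: Bolt preferred on 6+4+3+2+6 = 21 ballots; Bolt wins 21–0.
Bolt vs Cirrus: 6+4+3+2+6 = 21 for Bolt, 0 for Cirrus — Bolt by 21–0.
Bolt vs Model U: Bolt preferred on 4+3+2+6 = 15 ballots; Bolt wins 15–6.
Bolt beats Model S1, Cirrus, Model U — 3 pairwise wins.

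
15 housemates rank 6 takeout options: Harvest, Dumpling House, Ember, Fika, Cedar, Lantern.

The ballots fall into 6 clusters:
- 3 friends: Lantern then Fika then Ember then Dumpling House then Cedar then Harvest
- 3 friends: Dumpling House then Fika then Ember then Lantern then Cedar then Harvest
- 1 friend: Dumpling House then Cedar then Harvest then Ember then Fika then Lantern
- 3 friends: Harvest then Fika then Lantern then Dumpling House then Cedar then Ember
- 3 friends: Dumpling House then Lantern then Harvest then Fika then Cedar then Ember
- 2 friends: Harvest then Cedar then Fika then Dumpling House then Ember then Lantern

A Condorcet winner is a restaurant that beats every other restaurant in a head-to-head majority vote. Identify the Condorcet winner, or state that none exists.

Pairwise majorities:
Harvest–Dumpling House: Dumpling House 10–5.
Harvest vs Ember: Harvest preferred on 1+3+3+2 = 9 ballots; Harvest wins 9–6.
Harvest vs Fika: Harvest, 9–6.
Harvest vs Cedar: Harvest, 8–7.
Harvest vs Lantern: 6 to 9, Lantern.
Dumpling House vs Ember: Dumpling House wins 12–3.
Dumpling House vs Fika: Fika, 8–7.
Dumpling House vs Cedar: Dumpling House is ranked higher on 3+3+1+3+3 = 13 ballots, Cedar on 2. Dumpling House wins 13–2.
Dumpling House vs Lantern: Dumpling House preferred on 3+1+3+2 = 9 ballots; Dumpling House wins 9–6.
Ember vs Fika: Fika, 14–1.
Ember vs Cedar: Cedar, 9–6.
Ember vs Lantern: 3+1+2 = 6 for Ember, 9 for Lantern — Lantern by 9–6.
Fika vs Cedar: Fika is ranked higher on 3+3+3+3 = 12 ballots, Cedar on 3. Fika wins 12–3.
Fika vs Lantern: Fika wins 9–6.
Cedar vs Lantern: Lantern, 12–3.
No restaurant is unbeaten: Harvest loses to Dumpling House; Dumpling House loses to Fika; Ember loses to Harvest; Fika loses to Harvest; Cedar loses to Harvest; Lantern loses to Dumpling House. In particular Harvest beats Fika beats Dumpling House beats Harvest is a majority cycle — no Condorcet winner exists.

none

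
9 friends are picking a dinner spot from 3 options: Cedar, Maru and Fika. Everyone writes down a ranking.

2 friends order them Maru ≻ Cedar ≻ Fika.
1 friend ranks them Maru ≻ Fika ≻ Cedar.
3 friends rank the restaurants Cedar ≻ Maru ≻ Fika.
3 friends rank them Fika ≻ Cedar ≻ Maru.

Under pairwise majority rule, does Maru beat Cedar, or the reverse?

Cedar

Ballots ranking Maru above Cedar: 2 + 1 = 3.
Ballots ranking Cedar above Maru: 9 − 3 = 6.
Cedar wins the head-to-head 6–3.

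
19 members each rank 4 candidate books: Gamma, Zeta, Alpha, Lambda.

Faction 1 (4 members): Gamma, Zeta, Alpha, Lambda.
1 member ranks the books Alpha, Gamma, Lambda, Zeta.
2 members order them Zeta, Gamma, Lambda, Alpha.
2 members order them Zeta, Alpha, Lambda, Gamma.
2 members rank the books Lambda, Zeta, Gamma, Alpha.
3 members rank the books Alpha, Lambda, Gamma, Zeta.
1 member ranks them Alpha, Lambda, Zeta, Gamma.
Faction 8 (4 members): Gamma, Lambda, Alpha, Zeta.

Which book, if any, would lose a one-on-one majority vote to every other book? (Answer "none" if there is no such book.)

none

Pairwise majorities:
Gamma vs Zeta: Gamma preferred on 4+1+3+4 = 12 ballots; Gamma wins 12–7.
Gamma vs Alpha: Gamma preferred on 4+2+2+4 = 12 ballots; Gamma wins 12–7.
Gamma vs Lambda: Gamma wins 11–8.
Zeta vs Alpha: Zeta wins 10–9.
Zeta vs Lambda: 8 to 11, Lambda.
Alpha–Lambda: Alpha 11–8.
Each book has at least one pairwise win (Gamma beats Zeta; Zeta beats Alpha; Alpha beats Lambda; Lambda beats Zeta) — no Condorcet loser.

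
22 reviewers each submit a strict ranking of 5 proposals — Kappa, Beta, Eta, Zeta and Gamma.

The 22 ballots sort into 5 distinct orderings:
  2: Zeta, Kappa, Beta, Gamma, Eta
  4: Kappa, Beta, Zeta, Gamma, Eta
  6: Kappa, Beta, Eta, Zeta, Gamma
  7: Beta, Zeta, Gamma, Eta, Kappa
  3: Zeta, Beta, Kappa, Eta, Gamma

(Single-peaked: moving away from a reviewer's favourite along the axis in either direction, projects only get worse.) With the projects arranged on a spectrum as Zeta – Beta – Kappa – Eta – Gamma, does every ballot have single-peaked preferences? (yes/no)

no

Axis positions: Zeta=1, Beta=2, Kappa=3, Eta=4, Gamma=5.
Group 1: ranking walks positions 1-3-2-5-4; Kappa is ranked above Beta even though Beta lies between Kappa and the peak Zeta on the axis — preferences dip and rise again. Not single-peaked.
Group 2: ranking walks positions 3-2-1-5-4; Gamma is ranked above Eta even though Eta lies between Gamma and the peak Kappa on the axis — preferences dip and rise again. Not single-peaked.
Group 3 (peak Kappa at position 3): ranking walks positions 3-2-4-1-5, expanding outward from the peak — single-peaked.
Group 4: ranking walks positions 2-1-5-4-3; Gamma is ranked above Kappa even though Kappa lies between Gamma and the peak Beta on the axis — preferences dip and rise again. Not single-peaked.
Group 5 (peak Zeta at position 1): ranking walks positions 1-2-3-4-5, expanding outward from the peak — single-peaked.
Group 1 violates single-peakedness, so the profile is not single-peaked on this axis.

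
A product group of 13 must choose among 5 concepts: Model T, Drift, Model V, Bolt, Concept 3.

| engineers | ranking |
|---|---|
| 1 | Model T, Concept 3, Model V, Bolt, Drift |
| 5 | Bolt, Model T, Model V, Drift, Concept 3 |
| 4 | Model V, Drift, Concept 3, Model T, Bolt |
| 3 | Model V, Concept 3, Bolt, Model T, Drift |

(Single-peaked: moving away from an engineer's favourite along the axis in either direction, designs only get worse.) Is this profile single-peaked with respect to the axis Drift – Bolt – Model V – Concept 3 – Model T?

Axis positions: Drift=1, Bolt=2, Model V=3, Concept 3=4, Model T=5.
Ballot type 1 (peak Model T at position 5): ranking walks positions 5-4-3-2-1, expanding outward from the peak — single-peaked.
Ballot type 2: ranking walks positions 2-5-3-1-4; Model T is ranked above Model V even though Model V lies between Model T and the peak Bolt on the axis — preferences dip and rise again. Not single-peaked.
Ballot type 3: ranking walks positions 3-1-4-5-2; Drift is ranked above Bolt even though Bolt lies between Drift and the peak Model V on the axis — preferences dip and rise again. Not single-peaked.
Ballot type 4 (peak Model V at position 3): ranking walks positions 3-4-2-5-1, expanding outward from the peak — single-peaked.
Ballot type 2 violates single-peakedness, so the profile is not single-peaked on this axis.

no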